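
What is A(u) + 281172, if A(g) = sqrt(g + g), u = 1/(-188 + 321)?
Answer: 281172 + sqrt(266)/133 ≈ 2.8117e+5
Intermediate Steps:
u = 1/133 ≈ 0.0075188
A(g) = sqrt(2)*sqrt(g) (A(g) = sqrt(2*g) = sqrt(2)*sqrt(g))
A(u) + 281172 = sqrt(2)*sqrt(1/133) + 281172 = sqrt(2)*(sqrt(133)/133) + 281172 = sqrt(266)/133 + 281172 = 281172 + sqrt(266)/133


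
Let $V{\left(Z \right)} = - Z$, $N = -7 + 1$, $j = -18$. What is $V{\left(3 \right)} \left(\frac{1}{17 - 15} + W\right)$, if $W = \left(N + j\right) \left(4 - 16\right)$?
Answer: $- \frac{1731}{2} \approx -865.5$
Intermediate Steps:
$N = -6$
$W = 288$ ($W = \left(-6 - 18\right) \left(4 - 16\right) = \left(-24\right) \left(-12\right) = 288$)
$V{\left(3 \right)} \left(\frac{1}{17 - 15} + W\right) = \left(-1\right) 3 \left(\frac{1}{17 - 15} + 288\right) = - 3 \left(\frac{1}{2} + 288\right) = \left(-3\right) \frac{577}{2} = - \frac{1731}{2}$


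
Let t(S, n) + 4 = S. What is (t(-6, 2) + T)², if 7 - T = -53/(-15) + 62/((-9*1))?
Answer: 256/2025 ≈ 0.12642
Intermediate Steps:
t(S, n) = -4 + S
T = 466/45 (T = 7 - (-53/(-15) + 62/((-9*1))) = 7 - (-53*(-1/15) + 62/(-9)) = 7 - (53/15 + 62*(-⅑)) = 7 - (53/15 - 62/9) = 7 - 1*(-151/45) = 7 + 151/45 = 466/45 ≈ 10.356)
(t(-6, 2) + T)² = ((-4 - 6) + 466/45)² = (-10 + 466/45)² = (16/45)² = 256/2025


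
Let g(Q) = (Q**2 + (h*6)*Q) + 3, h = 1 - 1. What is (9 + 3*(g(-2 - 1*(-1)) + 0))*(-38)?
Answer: -798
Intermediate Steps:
h = 0
g(Q) = 3 + Q**2 (g(Q) = (Q**2 + (0*6)*Q) + 3 = (Q**2 + 0*Q) + 3 = (Q**2 + 0) + 3 = Q**2 + 3 = 3 + Q**2)
(9 + 3*(g(-2 - 1*(-1)) + 0))*(-38) = (9 + 3*((3 + (-2 - 1*(-1))**2) + 0))*(-38) = (9 + 3*((3 + (-2 + 1)**2) + 0))*(-38) = (9 + 3*((3 + (-1)**2) + 0))*(-38) = (9 + 3*((3 + 1) + 0))*(-38) = (9 + 3*(4 + 0))*(-38) = (9 + 3*4)*(-38) = (9 + 12)*(-38) = 21*(-38) = -798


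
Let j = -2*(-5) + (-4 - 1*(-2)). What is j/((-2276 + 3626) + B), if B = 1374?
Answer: 2/681 ≈ 0.0029369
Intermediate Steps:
j = 8 (j = 10 + (-4 + 2) = 10 - 2 = 8)
j/((-2276 + 3626) + B) = 8/((-2276 + 3626) + 1374) = 8/(1350 + 1374) = 8/2724 = 8*(1/2724) = 2/681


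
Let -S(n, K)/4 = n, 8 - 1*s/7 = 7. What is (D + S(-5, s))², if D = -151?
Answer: 17161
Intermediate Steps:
s = 7 (s = 56 - 7*7 = 56 - 49 = 7)
S(n, K) = -4*n
(D + S(-5, s))² = (-151 - 4*(-5))² = (-151 + 20)² = (-131)² = 17161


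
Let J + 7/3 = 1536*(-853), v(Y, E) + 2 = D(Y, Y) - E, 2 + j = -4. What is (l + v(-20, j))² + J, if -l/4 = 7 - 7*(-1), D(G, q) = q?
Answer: -3915079/3 ≈ -1.3050e+6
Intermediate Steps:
j = -6 (j = -2 - 4 = -6)
v(Y, E) = -2 + Y - E (v(Y, E) = -2 + (Y - E) = -2 + Y - E)
J = -3930631/3 (J = -7/3 + 1536*(-853) = -7/3 - 1310208 = -3930631/3 ≈ -1.3102e+6)
l = -56 (l = -4*(7 - 7*(-1)) = -4*(7 + 7) = -4*14 = -56)
(l + v(-20, j))² + J = (-56 + (-2 - 20 - 1*(-6)))² - 3930631/3 = (-56 + (-2 - 20 + 6))² - 3930631/3 = (-56 - 16)² - 3930631/3 = (-72)² - 3930631/3 = 5184 - 3930631/3 = -3915079/3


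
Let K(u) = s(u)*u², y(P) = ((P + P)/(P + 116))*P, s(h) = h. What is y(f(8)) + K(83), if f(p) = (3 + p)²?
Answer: 135542801/237 ≈ 5.7191e+5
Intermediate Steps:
y(P) = 2*P²/(116 + P) (y(P) = ((2*P)/(116 + P))*P = (2*P/(116 + P))*P = 2*P²/(116 + P))
K(u) = u³ (K(u) = u*u² = u³)
y(f(8)) + K(83) = 2*((3 + 8)²)²/(116 + (3 + 8)²) + 83³ = 2*(11²)²/(116 + 11²) + 571787 = 2*121²/(116 + 121) + 571787 = 2*14641/237 + 571787 = 2*14641*(1/237) + 571787 = 29282/237 + 571787 = 135542801/237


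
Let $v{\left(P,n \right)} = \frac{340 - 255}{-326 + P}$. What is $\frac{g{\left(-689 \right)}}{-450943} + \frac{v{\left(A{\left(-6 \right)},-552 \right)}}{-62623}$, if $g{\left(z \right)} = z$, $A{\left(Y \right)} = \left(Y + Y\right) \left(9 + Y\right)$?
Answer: $\frac{15657633569}{10222664063018} \approx 0.0015317$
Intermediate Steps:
$A{\left(Y \right)} = 2 Y \left(9 + Y\right)$
$v{\left(P,n \right)} = \frac{85}{-326 + P}$
$\frac{g{\left(-689 \right)}}{-450943} + \frac{v{\left(A{\left(-6 \right)},-552 \right)}}{-62623} = - \frac{689}{-450943} + \frac{85 \frac{1}{-326 + 2 \left(-6\right) \left(9 - 6\right)}}{-62623} = \left(-689\right) \left(- \frac{1}{450943}\right) + \frac{85}{-326 + 2 \left(-6\right) 3} \left(- \frac{1}{62623}\right) = \frac{689}{450943} + \frac{85}{-326 - 36} \left(- \frac{1}{62623}\right) = \frac{689}{450943} + \frac{85}{-362} \left(- \frac{1}{62623}\right) = \frac{689}{450943} + 85 \left(- \frac{1}{362}\right) \left(- \frac{1}{62623}\right) = \frac{689}{450943} - - \frac{85}{22669526} = \frac{689}{450943} + \frac{85}{22669526} = \frac{15657633569}{10222664063018}$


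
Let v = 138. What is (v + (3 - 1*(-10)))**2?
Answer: 22801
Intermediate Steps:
(v + (3 - 1*(-10)))**2 = (138 + (3 - 1*(-10)))**2 = (138 + (3 + 10))**2 = (138 + 13)**2 = 151**2 = 22801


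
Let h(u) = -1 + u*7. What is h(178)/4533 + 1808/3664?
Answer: 265778/346019 ≈ 0.76810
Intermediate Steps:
h(u) = -1 + 7*u
h(178)/4533 + 1808/3664 = (-1 + 7*178)/4533 + 1808/3664 = (-1 + 1246)*(1/4533) + 1808*(1/3664) = 1245*(1/4533) + 113/229 = 415/1511 + 113/229 = 265778/346019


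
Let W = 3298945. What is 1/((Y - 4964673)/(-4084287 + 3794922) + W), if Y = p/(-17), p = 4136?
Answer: 4919205/16228271142302 ≈ 3.0313e-7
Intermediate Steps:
Y = -4136/17 (Y = 4136/(-17) = -1/17*4136 = -4136/17 ≈ -243.29)
1/((Y - 4964673)/(-4084287 + 3794922) + W) = 1/((-4136/17 - 4964673)/(-4084287 + 3794922) + 3298945) = 1/(-84403577/17/(-289365) + 3298945) = 1/(-84403577/17*(-1/289365) + 3298945) = 1/(84403577/4919205 + 3298945) = 1/(16228271142302/4919205) = 4919205/16228271142302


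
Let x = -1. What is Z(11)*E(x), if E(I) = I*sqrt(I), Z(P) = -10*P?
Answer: 110*I ≈ 110.0*I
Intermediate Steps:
E(I) = I**(3/2)
Z(11)*E(x) = (-10*11)*(-1)**(3/2) = -(-110)*I = 110*I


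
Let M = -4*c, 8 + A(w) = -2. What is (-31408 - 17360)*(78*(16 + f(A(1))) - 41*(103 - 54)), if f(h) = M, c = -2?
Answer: 6681216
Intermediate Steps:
A(w) = -10 (A(w) = -8 - 2 = -10)
M = 8 (M = -4*(-2) = 8)
f(h) = 8
(-31408 - 17360)*(78*(16 + f(A(1))) - 41*(103 - 54)) = (-31408 - 17360)*(78*(16 + 8) - 41*(103 - 54)) = -48768*(78*24 - 41*49) = -48768*(1872 - 2009) = -48768*(-137) = 6681216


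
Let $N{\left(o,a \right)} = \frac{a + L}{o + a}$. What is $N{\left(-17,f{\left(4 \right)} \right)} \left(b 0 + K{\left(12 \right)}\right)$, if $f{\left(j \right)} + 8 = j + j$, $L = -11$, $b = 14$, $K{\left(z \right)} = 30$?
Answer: $\frac{330}{17} \approx 19.412$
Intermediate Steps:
$f{\left(j \right)} = -8 + 2 j$ ($f{\left(j \right)} = -8 + \left(j + j\right) = -8 + 2 j$)
$N{\left(o,a \right)} = \frac{-11 + a}{a + o}$ ($N{\left(o,a \right)} = \frac{a - 11}{o + a} = \frac{-11 + a}{a + o}$)
$N{\left(-17,f{\left(4 \right)} \right)} \left(b 0 + K{\left(12 \right)}\right) = \frac{-11 + \left(-8 + 2 \cdot 4\right)}{\left(-8 + 2 \cdot 4\right) - 17} \left(14 \cdot 0 + 30\right) = \frac{-11 + \left(-8 + 8\right)}{\left(-8 + 8\right) - 17} \left(0 + 30\right) = \frac{-11 + 0}{0 - 17} \cdot 30 = \frac{1}{-17} \left(-11\right) 30 = \left(- \frac{1}{17}\right) \left(-11\right) 30 = \frac{11}{17} \cdot 30 = \frac{330}{17}$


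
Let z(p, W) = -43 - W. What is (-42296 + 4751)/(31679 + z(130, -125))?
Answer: -12515/10587 ≈ -1.1821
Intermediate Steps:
(-42296 + 4751)/(31679 + z(130, -125)) = (-42296 + 4751)/(31679 + (-43 - 1*(-125))) = -37545/(31679 + (-43 + 125)) = -37545/(31679 + 82) = -37545/31761 = -37545*1/31761 = -12515/10587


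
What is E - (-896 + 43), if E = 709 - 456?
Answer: 1106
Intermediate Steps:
E = 253
E - (-896 + 43) = 253 - (-896 + 43) = 253 - 1*(-853) = 253 + 853 = 1106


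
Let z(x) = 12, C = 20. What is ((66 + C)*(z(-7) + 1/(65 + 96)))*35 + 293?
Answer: 837929/23 ≈ 36432.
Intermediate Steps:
((66 + C)*(z(-7) + 1/(65 + 96)))*35 + 293 = ((66 + 20)*(12 + 1/(65 + 96)))*35 + 293 = (86*(12 + 1/161))*35 + 293 = (86*(1933/161))*35 + 293 = (166238/161)*35 + 293 = 831190/23 + 293 = 837929/23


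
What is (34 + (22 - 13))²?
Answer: 1849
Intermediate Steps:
(34 + (22 - 13))² = (34 + 9)² = 43² = 1849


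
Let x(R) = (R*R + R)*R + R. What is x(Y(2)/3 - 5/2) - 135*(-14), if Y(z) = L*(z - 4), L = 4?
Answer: 383099/216 ≈ 1773.6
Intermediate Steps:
Y(z) = -16 + 4*z (Y(z) = 4*(z - 4) = 4*(-4 + z) = -16 + 4*z)
x(R) = R + R*(R + R²) (x(R) = (R² + R)*R + R = (R + R²)*R + R = R*(R + R²) + R = R + R*(R + R²))
x(Y(2)/3 - 5/2) - 135*(-14) = ((-16 + 4*2)/3 - 5/2)*(1 + ((-16 + 4*2)/3 - 5/2) + ((-16 + 4*2)/3 - 5/2)²) - 135*(-14) = ((-16 + 8)*(⅓) - 5*½)*(1 + ((-16 + 8)*(⅓) - 5*½) + ((-16 + 8)*(⅓) - 5*½)²) + 1890 = (-8*⅓ - 5/2)*(1 + (-8*⅓ - 5/2) + (-8*⅓ - 5/2)²) + 1890 = (-8/3 - 5/2)*(1 + (-8/3 - 5/2) + (-8/3 - 5/2)²) + 1890 = -31*(1 - 31/6 + (-31/6)²)/6 + 1890 = -31*(1 - 31/6 + 961/36)/6 + 1890 = -31/6*811/36 + 1890 = -25141/216 + 1890 = 383099/216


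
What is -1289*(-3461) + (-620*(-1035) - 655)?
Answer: 5102274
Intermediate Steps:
-1289*(-3461) + (-620*(-1035) - 655) = 4461229 + (641700 - 655) = 4461229 + 641045 = 5102274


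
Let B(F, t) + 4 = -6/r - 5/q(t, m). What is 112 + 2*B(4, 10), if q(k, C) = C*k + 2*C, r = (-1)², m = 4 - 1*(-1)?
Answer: 551/6 ≈ 91.833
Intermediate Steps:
m = 5 (m = 4 + 1 = 5)
r = 1
q(k, C) = 2*C + C*k
B(F, t) = -10 - 5/(10 + 5*t) (B(F, t) = -4 + (-6/1 - 5*1/(5*(2 + t))) = -4 + (-6*1 - 5/(10 + 5*t)) = -4 + (-6 - 5/(10 + 5*t)) = -10 - 5/(10 + 5*t))
112 + 2*B(4, 10) = 112 + 2*((-21 - 10*10)/(2 + 10)) = 112 + 2*((-21 - 100)/12) = 112 + 2*((1/12)*(-121)) = 112 + 2*(-121/12) = 112 - 121/6 = 551/6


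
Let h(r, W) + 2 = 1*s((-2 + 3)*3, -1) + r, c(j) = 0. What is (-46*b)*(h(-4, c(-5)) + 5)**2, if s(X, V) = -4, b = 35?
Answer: -40250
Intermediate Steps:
h(r, W) = -6 + r (h(r, W) = -2 + (1*(-4) + r) = -2 + (-4 + r) = -6 + r)
(-46*b)*(h(-4, c(-5)) + 5)**2 = (-46*35)*((-6 - 4) + 5)**2 = -1610*(-10 + 5)**2 = -1610*(-5)**2 = -1610*25 = -40250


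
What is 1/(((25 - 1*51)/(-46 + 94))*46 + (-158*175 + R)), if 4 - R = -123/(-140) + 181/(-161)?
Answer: -690/19092763 ≈ -3.6139e-5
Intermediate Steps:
R = 1953/460 (R = 4 - (-123/(-140) + 181/(-161)) = 4 - (-123*(-1/140) + 181*(-1/161)) = 4 - (123/140 - 181/161) = 4 - 1*(-113/460) = 4 + 113/460 = 1953/460 ≈ 4.2457)
1/(((25 - 1*51)/(-46 + 94))*46 + (-158*175 + R)) = 1/(((25 - 1*51)/(-46 + 94))*46 + (-158*175 + 1953/460)) = 1/(((25 - 51)/48)*46 + (-27650 + 1953/460)) = 1/(((1/48)*(-26))*46 - 12717047/460) = 1/(-13/24*46 - 12717047/460) = 1/(-299/12 - 12717047/460) = 1/(-19092763/690) = -690/19092763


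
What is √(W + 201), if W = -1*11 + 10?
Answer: 10*√2 ≈ 14.142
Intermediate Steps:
W = -1 (W = -11 + 10 = -1)
√(W + 201) = √(-1 + 201) = √200 = 10*√2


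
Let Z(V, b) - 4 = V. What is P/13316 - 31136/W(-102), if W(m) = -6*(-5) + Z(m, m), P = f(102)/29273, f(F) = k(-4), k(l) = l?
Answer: 758549375511/1656646889 ≈ 457.88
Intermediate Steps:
f(F) = -4
Z(V, b) = 4 + V
P = -4/29273 ≈ -0.00013664
W(m) = 34 + m (W(m) = -6*(-5) + (4 + m) = 30 + (4 + m) = 34 + m)
P/13316 - 31136/W(-102) = -4/29273/13316 - 31136/(34 - 102) = -4/29273*1/13316 - 31136/(-68) = -1/97449817 - 31136*(-1/68) = -1/97449817 + 7784/17 = 758549375511/1656646889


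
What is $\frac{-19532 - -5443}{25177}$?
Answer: $- \frac{14089}{25177} \approx -0.5596$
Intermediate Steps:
$\frac{-19532 - -5443}{25177} = \left(-19532 + 5443\right) \frac{1}{25177} = \left(-14089\right) \frac{1}{25177} = - \frac{14089}{25177}$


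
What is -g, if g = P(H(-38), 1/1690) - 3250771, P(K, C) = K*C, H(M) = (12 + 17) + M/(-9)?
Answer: 3803402047/1170 ≈ 3.2508e+6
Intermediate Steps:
H(M) = 29 - M/9 (H(M) = 29 + M*(-⅑) = 29 - M/9)
P(K, C) = C*K
g = -3803402047/1170 (g = (29 - ⅑*(-38))/1690 - 3250771 = (29 + 38/9)/1690 - 3250771 = (1/1690)*(299/9) - 3250771 = 23/1170 - 3250771 = -3803402047/1170 ≈ -3.2508e+6)
-g = -1*(-3803402047/1170) = 3803402047/1170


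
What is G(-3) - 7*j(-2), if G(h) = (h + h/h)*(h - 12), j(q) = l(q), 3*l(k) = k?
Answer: 104/3 ≈ 34.667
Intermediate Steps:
l(k) = k/3
j(q) = q/3
G(h) = (1 + h)*(-12 + h) (G(h) = (h + 1)*(-12 + h) = (1 + h)*(-12 + h))
G(-3) - 7*j(-2) = (-12 + (-3)² - 11*(-3)) - 7*(-2)/3 = (-12 + 9 + 33) - 7*(-⅔) = 30 + 14/3 = 104/3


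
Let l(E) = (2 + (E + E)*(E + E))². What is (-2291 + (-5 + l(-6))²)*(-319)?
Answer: -144875901170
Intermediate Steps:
l(E) = (2 + 4*E²)² (l(E) = (2 + (2*E)*(2*E))² = (2 + 4*E²)²)
(-2291 + (-5 + l(-6))²)*(-319) = (-2291 + (-5 + 4*(1 + 2*(-6)²)²)²)*(-319) = (-2291 + (-5 + 4*(1 + 2*36)²)²)*(-319) = (-2291 + (-5 + 4*(1 + 72)²)²)*(-319) = (-2291 + (-5 + 4*73²)²)*(-319) = (-2291 + (-5 + 4*5329)²)*(-319) = (-2291 + (-5 + 21316)²)*(-319) = (-2291 + 21311²)*(-319) = (-2291 + 454158721)*(-319) = 454156430*(-319) = -144875901170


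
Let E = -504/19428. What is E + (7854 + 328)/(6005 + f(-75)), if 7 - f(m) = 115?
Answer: 12998984/9547243 ≈ 1.3615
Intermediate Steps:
f(m) = -108 (f(m) = 7 - 1*115 = 7 - 115 = -108)
E = -42/1619 (E = -504*1/19428 = -42/1619 ≈ -0.025942)
E + (7854 + 328)/(6005 + f(-75)) = -42/1619 + (7854 + 328)/(6005 - 108) = -42/1619 + 8182/5897 = 12998984/9547243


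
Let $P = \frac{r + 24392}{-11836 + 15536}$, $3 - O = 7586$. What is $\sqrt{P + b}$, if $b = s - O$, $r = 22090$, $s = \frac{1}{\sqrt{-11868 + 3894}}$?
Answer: $\frac{\sqrt{1836594854684694 - 90970050 i \sqrt{886}}}{491730} \approx 87.152 - 6.4247 \cdot 10^{-5} i$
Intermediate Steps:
$O = -7583$ ($O = 3 - 7586 = -7583$)
$s = - \frac{i \sqrt{886}}{2658}$ ($s = \frac{1}{\sqrt{-7974}} = \frac{1}{3 i \sqrt{886}} = - \frac{i \sqrt{886}}{2658} \approx - 0.011199 i$)
$b = 7583 - \frac{i \sqrt{886}}{2658}$ ($b = - \frac{i \sqrt{886}}{2658} - -7583 = - \frac{i \sqrt{886}}{2658} + 7583 = 7583 - \frac{i \sqrt{886}}{2658} \approx 7583.0 - 0.011199 i$)
$P = \frac{23241}{1850}$ ($P = \frac{22090 + 24392}{-11836 + 15536} = \frac{46482}{3700} = 46482 \cdot \frac{1}{3700} = \frac{23241}{1850} \approx 12.563$)
$\sqrt{P + b} = \sqrt{\frac{23241}{1850} + \left(7583 - \frac{i \sqrt{886}}{2658}\right)} = \sqrt{\frac{14051791}{1850} - \frac{i \sqrt{886}}{2658}}$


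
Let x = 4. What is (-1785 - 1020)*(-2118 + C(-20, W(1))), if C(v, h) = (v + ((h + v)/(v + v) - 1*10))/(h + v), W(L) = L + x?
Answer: 47483601/8 ≈ 5.9354e+6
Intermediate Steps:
W(L) = 4 + L (W(L) = L + 4 = 4 + L)
C(v, h) = (-10 + v + (h + v)/(2*v))/(h + v) (C(v, h) = (v + ((h + v)/((2*v)) - 10))/(h + v) = (v + ((h + v)*(1/(2*v)) - 10))/(h + v) = (v + ((h + v)/(2*v) - 10))/(h + v) = (v + (-10 + (h + v)/(2*v)))/(h + v) = (-10 + v + (h + v)/(2*v))/(h + v))
(-1785 - 1020)*(-2118 + C(-20, W(1))) = (-1785 - 1020)*(-2118 + (1/2)*((4 + 1) - 19*(-20) + 2*(-20)**2)/(-20*((4 + 1) - 20))) = -2805*(-2118 + (1/2)*(-1/20)*(5 + 380 + 2*400)/(5 - 20)) = -2805*(-2118 + (1/2)*(-1/20)*(5 + 380 + 800)/(-15)) = -2805*(-2118 + (1/2)*(-1/20)*(-1/15)*1185) = -2805*(-2118 + 79/40) = -2805*(-84641/40) = 47483601/8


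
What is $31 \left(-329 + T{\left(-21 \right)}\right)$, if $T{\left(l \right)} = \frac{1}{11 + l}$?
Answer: $- \frac{102021}{10} \approx -10202.0$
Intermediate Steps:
$31 \left(-329 + T{\left(-21 \right)}\right) = 31 \left(-329 + \frac{1}{11 - 21}\right) = 31 \left(-329 + \frac{1}{-10}\right) = 31 \left(-329 - \frac{1}{10}\right) = 31 \left(- \frac{3291}{10}\right) = - \frac{102021}{10}$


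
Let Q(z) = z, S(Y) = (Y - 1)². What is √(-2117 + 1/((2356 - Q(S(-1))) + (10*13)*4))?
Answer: I*√4365456514/1436 ≈ 46.011*I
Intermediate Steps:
S(Y) = (-1 + Y)²
√(-2117 + 1/((2356 - Q(S(-1))) + (10*13)*4)) = √(-2117 + 1/((2356 - (-1 - 1)²) + (10*13)*4)) = √(-2117 + 1/((2356 - 1*(-2)²) + 130*4)) = √(-2117 + 1/((2356 - 1*4) + 520)) = √(-2117 + 1/((2356 - 4) + 520)) = √(-2117 + 1/(2352 + 520)) = √(-2117 + 1/2872) = √(-6080023/2872) = I*√4365456514/1436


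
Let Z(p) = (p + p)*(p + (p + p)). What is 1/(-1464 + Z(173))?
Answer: 1/178110 ≈ 5.6145e-6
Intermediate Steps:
Z(p) = 6*p² (Z(p) = (2*p)*(p + 2*p) = (2*p)*(3*p) = 6*p²)
1/(-1464 + Z(173)) = 1/(-1464 + 6*173²) = 1/(-1464 + 6*29929) = 1/(-1464 + 179574) = 1/178110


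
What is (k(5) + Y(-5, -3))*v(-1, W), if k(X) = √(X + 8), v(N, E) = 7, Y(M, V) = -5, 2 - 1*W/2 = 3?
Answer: -35 + 7*√13 ≈ -9.7611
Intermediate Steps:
W = -2 (W = 4 - 2*3 = 4 - 6 = -2)
k(X) = √(8 + X)
(k(5) + Y(-5, -3))*v(-1, W) = (√(8 + 5) - 5)*7 = (√13 - 5)*7 = (-5 + √13)*7 = -35 + 7*√13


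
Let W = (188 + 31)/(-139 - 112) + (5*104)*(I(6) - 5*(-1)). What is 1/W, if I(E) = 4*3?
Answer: 251/2218621 ≈ 0.00011313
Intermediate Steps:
I(E) = 12
W = 2218621/251 (W = (188 + 31)/(-139 - 112) + (5*104)*(12 - 5*(-1)) = 219/(-251) + 520*(12 + 5) = 219*(-1/251) + 520*17 = -219/251 + 8840 = 2218621/251 ≈ 8839.1)
1/W = 1/(2218621/251) = 251/2218621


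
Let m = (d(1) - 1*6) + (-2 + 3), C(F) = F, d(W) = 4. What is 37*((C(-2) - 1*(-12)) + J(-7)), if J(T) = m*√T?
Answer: 370 - 37*I*√7 ≈ 370.0 - 97.893*I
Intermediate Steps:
m = -1 (m = (4 - 1*6) + (-2 + 3) = (4 - 6) + 1 = -2 + 1 = -1)
J(T) = -√T
37*((C(-2) - 1*(-12)) + J(-7)) = 37*((-2 - 1*(-12)) - √(-7)) = 37*((-2 + 12) - I*√7) = 37*(10 - I*√7) = 370 - 37*I*√7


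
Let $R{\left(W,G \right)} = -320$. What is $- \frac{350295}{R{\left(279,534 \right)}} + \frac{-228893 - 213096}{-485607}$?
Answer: $\frac{34049428109}{31078848} \approx 1095.6$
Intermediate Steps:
$- \frac{350295}{R{\left(279,534 \right)}} + \frac{-228893 - 213096}{-485607} = - \frac{350295}{-320} + \frac{-228893 - 213096}{-485607} = \left(-350295\right) \left(- \frac{1}{320}\right) - - \frac{441989}{485607} = \frac{70059}{64} + \frac{441989}{485607} = \frac{34049428109}{31078848}$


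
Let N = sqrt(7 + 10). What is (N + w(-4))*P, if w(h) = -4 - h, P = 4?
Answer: 4*sqrt(17) ≈ 16.492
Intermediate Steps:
N = sqrt(17) ≈ 4.1231
(N + w(-4))*P = (sqrt(17) + (-4 - 1*(-4)))*4 = (sqrt(17) + (-4 + 4))*4 = (sqrt(17) + 0)*4 = sqrt(17)*4 = 4*sqrt(17)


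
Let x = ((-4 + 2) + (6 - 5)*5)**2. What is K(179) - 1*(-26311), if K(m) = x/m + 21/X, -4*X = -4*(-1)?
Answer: 4705919/179 ≈ 26290.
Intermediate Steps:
X = -1 (X = -(-1)*(-1) = -1/4*4 = -1)
x = 9 (x = (-2 + 1*5)**2 = (-2 + 5)**2 = 3**2 = 9)
K(m) = -21 + 9/m (K(m) = 9/m + 21/(-1) = 9/m + 21*(-1) = 9/m - 21 = -21 + 9/m)
K(179) - 1*(-26311) = (-21 + 9/179) - 1*(-26311) = (-21 + 9*(1/179)) + 26311 = (-21 + 9/179) + 26311 = -3750/179 + 26311 = 4705919/179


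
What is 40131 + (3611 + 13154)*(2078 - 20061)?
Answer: -301444864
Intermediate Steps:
40131 + (3611 + 13154)*(2078 - 20061) = 40131 + 16765*(-17983) = 40131 - 301484995 = -301444864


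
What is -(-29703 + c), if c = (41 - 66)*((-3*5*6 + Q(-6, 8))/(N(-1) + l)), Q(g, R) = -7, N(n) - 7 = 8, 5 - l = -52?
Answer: 2136191/72 ≈ 29669.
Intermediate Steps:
l = 57 (l = 5 - 1*(-52) = 5 + 52 = 57)
N(n) = 15 (N(n) = 7 + 8 = 15)
c = 2425/72 (c = (41 - 66)*((-3*5*6 - 7)/(15 + 57)) = -25*(-15*6 - 7)/72 = -25*(-90 - 7)/72 = -(-2425)/72 = -25*(-97/72) = 2425/72 ≈ 33.681)
-(-29703 + c) = -(-29703 + 2425/72) = -1*(-2136191/72) = 2136191/72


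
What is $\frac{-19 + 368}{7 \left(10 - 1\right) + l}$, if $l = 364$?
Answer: $\frac{349}{427} \approx 0.81733$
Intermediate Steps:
$\frac{-19 + 368}{7 \left(10 - 1\right) + l} = \frac{-19 + 368}{7 \left(10 - 1\right) + 364} = \frac{349}{7 \cdot 9 + 364} = \frac{349}{63 + 364} = \frac{349}{427}$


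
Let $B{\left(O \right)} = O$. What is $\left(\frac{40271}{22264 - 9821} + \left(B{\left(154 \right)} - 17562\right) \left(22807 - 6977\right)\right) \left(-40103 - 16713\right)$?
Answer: $\frac{194816413492499184}{12443} \approx 1.5657 \cdot 10^{13}$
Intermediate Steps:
$\left(\frac{40271}{22264 - 9821} + \left(B{\left(154 \right)} - 17562\right) \left(22807 - 6977\right)\right) \left(-40103 - 16713\right) = \left(\frac{40271}{22264 - 9821} + \left(154 - 17562\right) \left(22807 - 6977\right)\right) \left(-40103 - 16713\right) = \left(\frac{40271}{12443} - 275568640\right) \left(-56816\right) = \left(- \frac{3428900547249}{12443}\right) \left(-56816\right) = \frac{194816413492499184}{12443}$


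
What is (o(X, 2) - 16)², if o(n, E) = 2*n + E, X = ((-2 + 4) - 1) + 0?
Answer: 144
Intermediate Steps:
X = 1 (X = (2 - 1) + 0 = 1 + 0 = 1)
o(n, E) = E + 2*n
(o(X, 2) - 16)² = ((2 + 2*1) - 16)² = ((2 + 2) - 16)² = (4 - 16)² = (-12)² = 144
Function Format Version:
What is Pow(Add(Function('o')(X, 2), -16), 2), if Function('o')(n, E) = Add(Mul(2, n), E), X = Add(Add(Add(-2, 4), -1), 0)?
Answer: 144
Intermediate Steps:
X = 1 (X = Add(Add(2, -1), 0) = Add(1, 0) = 1)
Function('o')(n, E) = Add(E, Mul(2, n))
Pow(Add(Function('o')(X, 2), -16), 2) = Pow(Add(Add(2, Mul(2, 1)), -16), 2) = Pow(Add(Add(2, 2), -16), 2) = Pow(Add(4, -16), 2) = Pow(-12, 2) = 144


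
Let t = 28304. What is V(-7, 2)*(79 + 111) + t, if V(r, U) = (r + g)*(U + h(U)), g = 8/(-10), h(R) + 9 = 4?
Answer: 32750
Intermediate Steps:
h(R) = -5 (h(R) = -9 + 4 = -5)
g = -4/5 (g = 8*(-1/10) = -4/5 ≈ -0.80000)
V(r, U) = (-5 + U)*(-4/5 + r) (V(r, U) = (r - 4/5)*(U - 5) = (-4/5 + r)*(-5 + U) = (-5 + U)*(-4/5 + r))
V(-7, 2)*(79 + 111) + t = (4 - 5*(-7) - 4/5*2 + 2*(-7))*(79 + 111) + 28304 = (4 + 35 - 8/5 - 14)*190 + 28304 = (117/5)*190 + 28304 = 4446 + 28304 = 32750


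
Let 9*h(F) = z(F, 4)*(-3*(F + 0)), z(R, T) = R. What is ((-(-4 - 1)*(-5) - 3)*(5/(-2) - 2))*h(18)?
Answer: -13608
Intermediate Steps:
h(F) = -F**2/3 (h(F) = (F*(-3*(F + 0)))/9 = (F*(-3*F))/9 = (-3*F**2)/9 = -F**2/3)
((-(-4 - 1)*(-5) - 3)*(5/(-2) - 2))*h(18) = ((-(-4 - 1)*(-5) - 3)*(5/(-2) - 2))*(-1/3*18**2) = ((-(-5)*(-5) - 3)*(5*(-1/2) - 2))*(-1/3*324) = ((-1*25 - 3)*(-5/2 - 2))*(-108) = ((-25 - 3)*(-9/2))*(-108) = -28*(-9/2)*(-108) = 126*(-108) = -13608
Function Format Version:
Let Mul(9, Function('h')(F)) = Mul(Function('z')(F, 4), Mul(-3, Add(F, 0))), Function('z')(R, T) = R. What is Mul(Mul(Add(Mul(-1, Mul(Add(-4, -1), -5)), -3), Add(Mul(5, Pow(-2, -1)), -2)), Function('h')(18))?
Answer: -13608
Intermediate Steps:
Function('h')(F) = Mul(Rational(-1, 3), Pow(F, 2)) (Function('h')(F) = Mul(Rational(1, 9), Mul(F, Mul(-3, Add(F, 0)))) = Mul(Rational(1, 9), Mul(F, Mul(-3, F))) = Mul(Rational(1, 9), Mul(-3, Pow(F, 2))) = Mul(Rational(-1, 3), Pow(F, 2)))
Mul(Mul(Add(Mul(-1, Mul(Add(-4, -1), -5)), -3), Add(Mul(5, Pow(-2, -1)), -2)), Function('h')(18)) = Mul(Mul(Add(Mul(-1, Mul(Add(-4, -1), -5)), -3), Add(Mul(5, Pow(-2, -1)), -2)), Mul(Rational(-1, 3), Pow(18, 2))) = Mul(Mul(Add(Mul(-1, Mul(-5, -5)), -3), Add(Mul(5, Rational(-1, 2)), -2)), Mul(Rational(-1, 3), 324)) = Mul(Mul(Add(Mul(-1, 25), -3), Add(Rational(-5, 2), -2)), -108) = Mul(Mul(Add(-25, -3), Rational(-9, 2)), -108) = Mul(Mul(-28, Rational(-9, 2)), -108) = Mul(126, -108) = -13608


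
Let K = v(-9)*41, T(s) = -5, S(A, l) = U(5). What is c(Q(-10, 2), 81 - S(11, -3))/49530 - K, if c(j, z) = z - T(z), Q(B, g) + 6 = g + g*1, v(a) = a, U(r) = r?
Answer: 6092217/16510 ≈ 369.00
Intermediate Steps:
S(A, l) = 5
Q(B, g) = -6 + 2*g (Q(B, g) = -6 + (g + g*1) = -6 + (g + g) = -6 + 2*g)
K = -369 (K = -9*41 = -369)
c(j, z) = 5 + z (c(j, z) = z - 1*(-5) = z + 5 = 5 + z)
c(Q(-10, 2), 81 - S(11, -3))/49530 - K = (5 + (81 - 1*5))/49530 - 1*(-369) = (5 + (81 - 5))*(1/49530) + 369 = (5 + 76)*(1/49530) + 369 = 81*(1/49530) + 369 = 27/16510 + 369 = 6092217/16510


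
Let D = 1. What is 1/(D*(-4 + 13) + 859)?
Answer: 1/868 ≈ 0.0011521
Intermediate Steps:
1/(D*(-4 + 13) + 859) = 1/(1*(-4 + 13) + 859) = 1/(1*9 + 859) = 1/(9 + 859) = 1/868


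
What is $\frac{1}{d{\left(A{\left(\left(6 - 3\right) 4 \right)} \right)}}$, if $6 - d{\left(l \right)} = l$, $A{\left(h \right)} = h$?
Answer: $- \frac{1}{6} \approx -0.16667$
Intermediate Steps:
$d{\left(l \right)} = 6 - l$
$\frac{1}{d{\left(A{\left(\left(6 - 3\right) 4 \right)} \right)}} = \frac{1}{6 - \left(6 - 3\right) 4} = \frac{1}{6 - 3 \cdot 4} = \frac{1}{6 - 12} = \frac{1}{-6} = - \frac{1}{6}$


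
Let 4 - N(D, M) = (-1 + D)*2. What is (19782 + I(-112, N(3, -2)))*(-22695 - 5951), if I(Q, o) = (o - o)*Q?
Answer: -566675172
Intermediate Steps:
N(D, M) = 6 - 2*D (N(D, M) = 4 - (-1 + D)*2 = 4 - (-2 + 2*D) = 4 + (2 - 2*D) = 6 - 2*D)
I(Q, o) = 0 (I(Q, o) = 0*Q = 0)
(19782 + I(-112, N(3, -2)))*(-22695 - 5951) = (19782 + 0)*(-22695 - 5951) = 19782*(-28646) = -566675172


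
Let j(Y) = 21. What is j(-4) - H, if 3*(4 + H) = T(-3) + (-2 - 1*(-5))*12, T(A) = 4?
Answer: 35/3 ≈ 11.667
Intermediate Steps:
H = 28/3 (H = -4 + (4 + (-2 - 1*(-5))*12)/3 = -4 + (4 + (-2 + 5)*12)/3 = -4 + (4 + 3*12)/3 = -4 + (4 + 36)/3 = -4 + (⅓)*40 = -4 + 40/3 = 28/3 ≈ 9.3333)
j(-4) - H = 21 - 1*28/3 = 21 - 28/3 = 35/3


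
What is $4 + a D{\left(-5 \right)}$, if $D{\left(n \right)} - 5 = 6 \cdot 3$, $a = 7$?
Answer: $165$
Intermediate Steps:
$D{\left(n \right)} = 23$ ($D{\left(n \right)} = 5 + 6 \cdot 3 = 5 + 18 = 23$)
$4 + a D{\left(-5 \right)} = 4 + 7 \cdot 23 = 4 + 161 = 165$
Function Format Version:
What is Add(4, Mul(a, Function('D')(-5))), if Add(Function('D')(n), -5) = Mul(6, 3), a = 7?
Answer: 165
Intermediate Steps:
Function('D')(n) = 23 (Function('D')(n) = Add(5, Mul(6, 3)) = Add(5, 18) = 23)
Add(4, Mul(a, Function('D')(-5))) = Add(4, Mul(7, 23)) = Add(4, 161) = 165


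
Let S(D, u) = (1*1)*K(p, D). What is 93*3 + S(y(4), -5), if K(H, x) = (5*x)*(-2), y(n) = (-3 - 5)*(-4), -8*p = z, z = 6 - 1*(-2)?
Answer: -41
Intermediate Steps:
z = 8 (z = 6 + 2 = 8)
p = -1 (p = -⅛*8 = -1)
y(n) = 32 (y(n) = -8*(-4) = 32)
K(H, x) = -10*x
S(D, u) = -10*D (S(D, u) = (1*1)*(-10*D) = 1*(-10*D) = -10*D)
93*3 + S(y(4), -5) = 93*3 - 10*32 = 279 - 320 = -41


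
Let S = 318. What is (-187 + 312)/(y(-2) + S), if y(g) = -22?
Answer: 125/296 ≈ 0.42230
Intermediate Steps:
(-187 + 312)/(y(-2) + S) = (-187 + 312)/(-22 + 318) = 125/296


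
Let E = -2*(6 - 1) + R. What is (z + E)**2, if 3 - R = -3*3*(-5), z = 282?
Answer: 52900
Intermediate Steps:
R = -42 (R = 3 - (-3*3)*(-5) = 3 - (-9)*(-5) = 3 - 1*45 = 3 - 45 = -42)
E = -52 (E = -2*(6 - 1) - 42 = -2*5 - 42 = -10 - 42 = -52)
(z + E)**2 = (282 - 52)**2 = 230**2 = 52900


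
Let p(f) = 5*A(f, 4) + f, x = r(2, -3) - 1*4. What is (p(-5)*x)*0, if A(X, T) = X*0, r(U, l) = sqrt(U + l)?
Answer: 0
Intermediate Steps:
A(X, T) = 0
x = -4 + I (x = sqrt(2 - 3) - 1*4 = sqrt(-1) - 4 = I - 4 = -4 + I ≈ -4.0 + 1.0*I)
p(f) = f (p(f) = 5*0 + f = 0 + f = f)
(p(-5)*x)*0 = -5*(-4 + I)*0 = (20 - 5*I)*0 = 0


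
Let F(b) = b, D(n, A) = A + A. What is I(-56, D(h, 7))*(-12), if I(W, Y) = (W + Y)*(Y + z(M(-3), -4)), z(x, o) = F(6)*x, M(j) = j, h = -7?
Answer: -2016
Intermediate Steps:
D(n, A) = 2*A
z(x, o) = 6*x
I(W, Y) = (-18 + Y)*(W + Y) (I(W, Y) = (W + Y)*(Y + 6*(-3)) = (W + Y)*(Y - 18) = (W + Y)*(-18 + Y) = (-18 + Y)*(W + Y))
I(-56, D(h, 7))*(-12) = ((2*7)² - 18*(-56) - 36*7 - 112*7)*(-12) = (14² + 1008 - 18*14 - 56*14)*(-12) = (196 + 1008 - 252 - 784)*(-12) = 168*(-12) = -2016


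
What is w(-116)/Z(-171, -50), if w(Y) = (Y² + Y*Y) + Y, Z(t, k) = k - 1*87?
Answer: -26796/137 ≈ -195.59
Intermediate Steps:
Z(t, k) = -87 + k (Z(t, k) = k - 87 = -87 + k)
w(Y) = Y + 2*Y² (w(Y) = (Y² + Y²) + Y = 2*Y² + Y = Y + 2*Y²)
w(-116)/Z(-171, -50) = (-116*(1 + 2*(-116)))/(-87 - 50) = -116*(1 - 232)/(-137) = -116*(-231)*(-1/137) = 26796*(-1/137) = -26796/137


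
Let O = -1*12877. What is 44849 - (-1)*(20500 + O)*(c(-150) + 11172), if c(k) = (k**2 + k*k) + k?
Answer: 427100555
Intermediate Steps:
O = -12877
c(k) = k + 2*k**2 (c(k) = (k**2 + k**2) + k = 2*k**2 + k = k + 2*k**2)
44849 - (-1)*(20500 + O)*(c(-150) + 11172) = 44849 - (-1)*(20500 - 12877)*(-150*(1 + 2*(-150)) + 11172) = 44849 - (-1)*7623*(-150*(1 - 300) + 11172) = 44849 - (-1)*7623*(-150*(-299) + 11172) = 44849 - (-1)*7623*(44850 + 11172) = 44849 - (-1)*7623*56022 = 44849 - (-1)*427055706 = 44849 - 1*(-427055706) = 44849 + 427055706 = 427100555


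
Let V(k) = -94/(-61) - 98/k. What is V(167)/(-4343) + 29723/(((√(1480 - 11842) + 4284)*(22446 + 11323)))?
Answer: (-328234680*√10362 + 91148212177*I)/(1494012859429*(√10362 - 4284*I)) ≈ -1.4357e-5 - 4.8792e-6*I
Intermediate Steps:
V(k) = 94/61 - 98/k (V(k) = -94*(-1/61) - 98/k = 94/61 - 98/k)
V(167)/(-4343) + 29723/(((√(1480 - 11842) + 4284)*(22446 + 11323))) = (94/61 - 98/167)/(-4343) + 29723/(((√(1480 - 11842) + 4284)*(22446 + 11323))) = (94/61 - 98*1/167)*(-1/4343) + 29723/(((√(-10362) + 4284)*33769)) = (94/61 - 98/167)*(-1/4343) + 29723/(((I*√10362 + 4284)*33769)) = (9720/10187)*(-1/4343) + 29723/(((4284 + I*√10362)*33769)) = -9720/44242141 + 29723/(144666396 + 33769*I*√10362)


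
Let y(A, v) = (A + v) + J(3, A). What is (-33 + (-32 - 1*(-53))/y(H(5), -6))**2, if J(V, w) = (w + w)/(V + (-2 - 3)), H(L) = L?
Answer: 5329/4 ≈ 1332.3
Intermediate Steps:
J(V, w) = 2*w/(-5 + V) (J(V, w) = (2*w)/(V - 5) = (2*w)/(-5 + V) = 2*w/(-5 + V))
y(A, v) = v (y(A, v) = (A + v) + 2*A/(-5 + 3) = (A + v) + 2*A/(-2) = (A + v) + 2*A*(-1/2) = (A + v) - A = v)
(-33 + (-32 - 1*(-53))/y(H(5), -6))**2 = (-33 + (-32 - 1*(-53))/(-6))**2 = (-33 + (-32 + 53)*(-1/6))**2 = (-33 + 21*(-1/6))**2 = (-33 - 7/2)**2 = (-73/2)**2 = 5329/4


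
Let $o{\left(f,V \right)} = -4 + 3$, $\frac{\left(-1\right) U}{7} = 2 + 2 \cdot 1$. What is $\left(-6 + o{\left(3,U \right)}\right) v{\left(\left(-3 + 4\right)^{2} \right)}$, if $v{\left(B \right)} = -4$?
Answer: $28$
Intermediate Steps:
$U = -28$ ($U = - 7 \left(2 + 2 \cdot 1\right) = - 7 \left(2 + 2\right) = \left(-7\right) 4 = -28$)
$o{\left(f,V \right)} = -1$
$\left(-6 + o{\left(3,U \right)}\right) v{\left(\left(-3 + 4\right)^{2} \right)} = \left(-6 - 1\right) \left(-4\right) = \left(-7\right) \left(-4\right) = 28$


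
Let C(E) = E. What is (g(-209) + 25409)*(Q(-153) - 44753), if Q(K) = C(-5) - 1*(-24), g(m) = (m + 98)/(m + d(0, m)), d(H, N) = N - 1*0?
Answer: -237561539791/209 ≈ -1.1367e+9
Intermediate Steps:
d(H, N) = N (d(H, N) = N + 0 = N)
g(m) = (98 + m)/(2*m) (g(m) = (m + 98)/(m + m) = (98 + m)/((2*m)) = (98 + m)*(1/(2*m)) = (98 + m)/(2*m))
Q(K) = 19 (Q(K) = -5 - 1*(-24) = -5 + 24 = 19)
(g(-209) + 25409)*(Q(-153) - 44753) = ((½)*(98 - 209)/(-209) + 25409)*(19 - 44753) = ((½)*(-1/209)*(-111) + 25409)*(-44734) = (111/418 + 25409)*(-44734) = (10621073/418)*(-44734) = -237561539791/209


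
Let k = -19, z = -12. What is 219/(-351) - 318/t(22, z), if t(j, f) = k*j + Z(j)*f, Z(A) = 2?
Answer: 190/1989 ≈ 0.095525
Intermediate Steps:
t(j, f) = -19*j + 2*f
219/(-351) - 318/t(22, z) = 219/(-351) - 318/(-19*22 + 2*(-12)) = 219*(-1/351) - 318/(-418 - 24) = -73/117 - 318/(-442) = -73/117 - 318*(-1/442) = -73/117 + 159/221 = 190/1989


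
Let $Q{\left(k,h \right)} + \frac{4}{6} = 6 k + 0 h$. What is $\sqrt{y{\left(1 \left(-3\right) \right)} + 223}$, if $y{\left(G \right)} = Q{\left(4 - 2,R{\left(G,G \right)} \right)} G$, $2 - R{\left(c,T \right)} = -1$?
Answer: $3 \sqrt{21} \approx 13.748$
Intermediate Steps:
$R{\left(c,T \right)} = 3$ ($R{\left(c,T \right)} = 2 - -1 = 2 + 1 = 3$)
$Q{\left(k,h \right)} = - \frac{2}{3} + 6 k$ ($Q{\left(k,h \right)} = - \frac{2}{3} + \left(6 k + 0 h\right) = - \frac{2}{3} + \left(6 k + 0\right) = - \frac{2}{3} + 6 k$)
$y{\left(G \right)} = \frac{34 G}{3}$ ($y{\left(G \right)} = \left(- \frac{2}{3} + 6 \left(4 - 2\right)\right) G = \left(- \frac{2}{3} + 6 \cdot 2\right) G = \left(- \frac{2}{3} + 12\right) G = \frac{34 G}{3}$)
$\sqrt{y{\left(1 \left(-3\right) \right)} + 223} = \sqrt{\frac{34 \cdot 1 \left(-3\right)}{3} + 223} = \sqrt{\frac{34}{3} \left(-3\right) + 223} = \sqrt{-34 + 223} = \sqrt{189} = 3 \sqrt{21}$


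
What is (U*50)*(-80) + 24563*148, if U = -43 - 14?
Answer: 3863324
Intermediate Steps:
U = -57
(U*50)*(-80) + 24563*148 = -57*50*(-80) + 24563*148 = -2850*(-80) + 3635324 = 228000 + 3635324 = 3863324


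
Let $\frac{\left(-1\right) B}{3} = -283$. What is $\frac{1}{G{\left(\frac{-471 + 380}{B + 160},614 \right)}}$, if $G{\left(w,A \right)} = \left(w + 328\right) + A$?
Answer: $\frac{1009}{950387} \approx 0.0010617$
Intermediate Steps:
$B = 849$ ($B = \left(-3\right) \left(-283\right) = 849$)
$G{\left(w,A \right)} = 328 + A + w$ ($G{\left(w,A \right)} = \left(328 + w\right) + A = 328 + A + w$)
$\frac{1}{G{\left(\frac{-471 + 380}{B + 160},614 \right)}} = \frac{1}{328 + 614 + \frac{-471 + 380}{849 + 160}} = \frac{1}{328 + 614 - \frac{91}{1009}} = \frac{1}{\frac{950387}{1009}} = \frac{1009}{950387}$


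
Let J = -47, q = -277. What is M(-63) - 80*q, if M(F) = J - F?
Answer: 22176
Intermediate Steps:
M(F) = -47 - F
M(-63) - 80*q = (-47 - 1*(-63)) - 80*(-277) = (-47 + 63) - 1*(-22160) = 16 + 22160 = 22176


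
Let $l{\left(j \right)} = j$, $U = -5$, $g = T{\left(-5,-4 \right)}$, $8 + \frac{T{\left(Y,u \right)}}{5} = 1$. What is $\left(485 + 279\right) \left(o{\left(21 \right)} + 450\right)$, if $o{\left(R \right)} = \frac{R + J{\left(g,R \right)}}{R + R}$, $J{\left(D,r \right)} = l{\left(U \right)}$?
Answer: $\frac{7225912}{21} \approx 3.4409 \cdot 10^{5}$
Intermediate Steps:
$T{\left(Y,u \right)} = -35$ ($T{\left(Y,u \right)} = -40 + 5 \cdot 1 = -40 + 5 = -35$)
$g = -35$
$J{\left(D,r \right)} = -5$
$o{\left(R \right)} = \frac{-5 + R}{2 R}$ ($o{\left(R \right)} = \frac{R - 5}{R + R} = \frac{-5 + R}{2 R}$)
$\left(485 + 279\right) \left(o{\left(21 \right)} + 450\right) = \left(485 + 279\right) \left(\frac{-5 + 21}{2 \cdot 21} + 450\right) = 764 \left(\frac{1}{2} \cdot \frac{1}{21} \cdot 16 + 450\right) = 764 \left(\frac{8}{21} + 450\right) = 764 \cdot \frac{9458}{21} = \frac{7225912}{21}$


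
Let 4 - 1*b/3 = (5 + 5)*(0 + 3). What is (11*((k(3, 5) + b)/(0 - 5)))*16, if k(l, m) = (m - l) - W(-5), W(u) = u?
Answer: 12496/5 ≈ 2499.2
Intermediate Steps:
b = -78 (b = 12 - 3*(5 + 5)*(0 + 3) = 12 - 30*3 = 12 - 3*30 = 12 - 90 = -78)
k(l, m) = 5 + m - l (k(l, m) = (m - l) - 1*(-5) = (m - l) + 5 = 5 + m - l)
(11*((k(3, 5) + b)/(0 - 5)))*16 = (11*(((5 + 5 - 1*3) - 78)/(0 - 5)))*16 = (11*(((5 + 5 - 3) - 78)/(-5)))*16 = (11*((7 - 78)*(-1/5)))*16 = (11*(-71*(-1/5)))*16 = (11*(71/5))*16 = (781/5)*16 = 12496/5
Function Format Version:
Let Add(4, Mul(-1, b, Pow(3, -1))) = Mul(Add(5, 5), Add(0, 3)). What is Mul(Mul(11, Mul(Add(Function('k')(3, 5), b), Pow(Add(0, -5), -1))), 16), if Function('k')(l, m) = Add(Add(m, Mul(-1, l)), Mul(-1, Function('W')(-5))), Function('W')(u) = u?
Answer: Rational(12496, 5) ≈ 2499.2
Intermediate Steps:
b = -78 (b = Add(12, Mul(-3, Mul(Add(5, 5), Add(0, 3)))) = Add(12, Mul(-3, Mul(10, 3))) = Add(12, Mul(-3, 30)) = Add(12, -90) = -78)
Function('k')(l, m) = Add(5, m, Mul(-1, l)) (Function('k')(l, m) = Add(Add(m, Mul(-1, l)), Mul(-1, -5)) = Add(Add(m, Mul(-1, l)), 5) = Add(5, m, Mul(-1, l)))
Mul(Mul(11, Mul(Add(Function('k')(3, 5), b), Pow(Add(0, -5), -1))), 16) = Mul(Mul(11, Mul(Add(Add(5, 5, Mul(-1, 3)), -78), Pow(Add(0, -5), -1))), 16) = Mul(Mul(11, Mul(Add(Add(5, 5, -3), -78), Pow(-5, -1))), 16) = Mul(Mul(11, Mul(Add(7, -78), Rational(-1, 5))), 16) = Mul(Mul(11, Mul(-71, Rational(-1, 5))), 16) = Mul(Mul(11, Rational(71, 5)), 16) = Mul(Rational(781, 5), 16) = Rational(12496, 5)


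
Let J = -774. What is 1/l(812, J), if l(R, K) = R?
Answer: 1/812 ≈ 0.0012315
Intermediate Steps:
1/l(812, J) = 1/812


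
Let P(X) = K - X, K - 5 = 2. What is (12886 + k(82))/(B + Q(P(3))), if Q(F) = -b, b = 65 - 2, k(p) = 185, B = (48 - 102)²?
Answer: 4357/951 ≈ 4.5815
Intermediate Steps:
B = 2916 (B = (-54)² = 2916)
K = 7 (K = 5 + 2 = 7)
b = 63
P(X) = 7 - X
Q(F) = -63 (Q(F) = -1*63 = -63)
(12886 + k(82))/(B + Q(P(3))) = (12886 + 185)/(2916 - 63) = 13071/2853 = 13071*(1/2853) = 4357/951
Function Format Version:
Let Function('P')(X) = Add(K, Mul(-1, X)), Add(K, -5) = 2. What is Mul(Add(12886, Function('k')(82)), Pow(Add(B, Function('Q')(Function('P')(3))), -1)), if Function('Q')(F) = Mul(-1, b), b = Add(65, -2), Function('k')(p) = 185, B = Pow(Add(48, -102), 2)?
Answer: Rational(4357, 951) ≈ 4.5815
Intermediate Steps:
B = 2916 (B = Pow(-54, 2) = 2916)
K = 7 (K = Add(5, 2) = 7)
b = 63
Function('P')(X) = Add(7, Mul(-1, X))
Function('Q')(F) = -63 (Function('Q')(F) = Mul(-1, 63) = -63)
Mul(Add(12886, Function('k')(82)), Pow(Add(B, Function('Q')(Function('P')(3))), -1)) = Mul(Add(12886, 185), Pow(Add(2916, -63), -1)) = Mul(13071, Pow(2853, -1)) = Mul(13071, Rational(1, 2853)) = Rational(4357, 951)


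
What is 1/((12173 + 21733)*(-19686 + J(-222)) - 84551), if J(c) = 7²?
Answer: -1/665896673 ≈ -1.5017e-9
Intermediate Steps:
J(c) = 49
1/((12173 + 21733)*(-19686 + J(-222)) - 84551) = 1/((12173 + 21733)*(-19686 + 49) - 84551) = 1/(33906*(-19637) - 84551) = 1/(-665812122 - 84551) = 1/(-665896673) = -1/665896673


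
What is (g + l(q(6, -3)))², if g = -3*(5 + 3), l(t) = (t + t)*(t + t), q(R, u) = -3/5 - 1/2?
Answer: 229441/625 ≈ 367.11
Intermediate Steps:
q(R, u) = -11/10 (q(R, u) = -3*⅕ - 1*½ = -⅗ - ½ = -11/10)
l(t) = 4*t² (l(t) = (2*t)*(2*t) = 4*t²)
g = -24 (g = -3*8 = -24)
(g + l(q(6, -3)))² = (-24 + 4*(-11/10)²)² = (-24 + 4*(121/100))² = (-24 + 121/25)² = (-479/25)² = 229441/625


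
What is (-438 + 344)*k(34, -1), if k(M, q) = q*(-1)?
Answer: -94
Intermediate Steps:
k(M, q) = -q
(-438 + 344)*k(34, -1) = (-438 + 344)*(-1*(-1)) = -94*1 = -94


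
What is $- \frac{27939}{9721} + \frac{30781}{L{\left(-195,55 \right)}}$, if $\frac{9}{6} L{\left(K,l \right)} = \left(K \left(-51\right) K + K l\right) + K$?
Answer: $- \frac{36623554171}{12638563730} \approx -2.8978$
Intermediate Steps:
$L{\left(K,l \right)} = - 34 K^{2} + \frac{2 K}{3} + \frac{2 K l}{3}$ ($L{\left(K,l \right)} = \frac{2 \left(\left(K \left(-51\right) K + K l\right) + K\right)}{3} = \frac{2 \left(\left(- 51 K K + K l\right) + K\right)}{3} = \frac{2 \left(\left(- 51 K^{2} + K l\right) + K\right)}{3} = \frac{2 \left(K - 51 K^{2} + K l\right)}{3} = - 34 K^{2} + \frac{2 K}{3} + \frac{2 K l}{3}$)
$- \frac{27939}{9721} + \frac{30781}{L{\left(-195,55 \right)}} = - \frac{27939}{9721} + \frac{30781}{\frac{2}{3} \left(-195\right) \left(1 + 55 - -9945\right)} = \left(-27939\right) \frac{1}{9721} + \frac{30781}{\frac{2}{3} \left(-195\right) \left(1 + 55 + 9945\right)} = - \frac{27939}{9721} + \frac{30781}{\frac{2}{3} \left(-195\right) 10001} = - \frac{27939}{9721} + \frac{30781}{-1300130} = - \frac{27939}{9721} + 30781 \left(- \frac{1}{1300130}\right) = - \frac{27939}{9721} - \frac{30781}{1300130} = - \frac{36623554171}{12638563730}$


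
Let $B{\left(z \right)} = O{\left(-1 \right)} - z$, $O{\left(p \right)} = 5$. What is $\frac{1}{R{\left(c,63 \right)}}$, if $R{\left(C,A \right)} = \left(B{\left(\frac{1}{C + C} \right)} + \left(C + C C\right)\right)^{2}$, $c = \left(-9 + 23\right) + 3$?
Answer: $\frac{1156}{111788329} \approx 1.0341 \cdot 10^{-5}$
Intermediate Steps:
$B{\left(z \right)} = 5 - z$
$c = 17$ ($c = 14 + 3 = 17$)
$R{\left(C,A \right)} = \left(5 + C + C^{2} - \frac{1}{2 C}\right)^{2}$ ($R{\left(C,A \right)} = \left(\left(5 - \frac{1}{C + C}\right) + \left(C + C C\right)\right)^{2} = \left(\left(5 - \frac{1}{2 C}\right) + \left(C + C^{2}\right)\right)^{2} = \left(5 + C + C^{2} - \frac{1}{2 C}\right)^{2}$)
$\frac{1}{R{\left(c,63 \right)}} = \frac{1}{\frac{1}{4} \cdot \frac{1}{289} \left(-1 + 2 \cdot 17 \left(5 + 17 + 17^{2}\right)\right)^{2}} = \frac{1}{\frac{1}{4} \cdot \frac{1}{289} \left(-1 + 2 \cdot 17 \left(5 + 17 + 289\right)\right)^{2}} = \frac{1}{\frac{1}{4} \cdot \frac{1}{289} \left(-1 + 2 \cdot 17 \cdot 311\right)^{2}} = \frac{1}{\frac{1}{4} \cdot \frac{1}{289} \left(-1 + 10574\right)^{2}} = \frac{1}{\frac{1}{4} \cdot \frac{1}{289} \cdot 10573^{2}} = \frac{1}{\frac{1}{4} \cdot \frac{1}{289} \cdot 111788329} = \frac{1}{\frac{111788329}{1156}} = \frac{1156}{111788329}$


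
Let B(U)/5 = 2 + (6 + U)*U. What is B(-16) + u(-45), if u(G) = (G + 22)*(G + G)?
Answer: 2880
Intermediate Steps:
B(U) = 10 + 5*U*(6 + U) (B(U) = 5*(2 + (6 + U)*U) = 5*(2 + U*(6 + U)) = 10 + 5*U*(6 + U))
u(G) = 2*G*(22 + G) (u(G) = (22 + G)*(2*G) = 2*G*(22 + G))
B(-16) + u(-45) = (10 + 5*(-16)² + 30*(-16)) + 2*(-45)*(22 - 45) = (10 + 5*256 - 480) + 2*(-45)*(-23) = (10 + 1280 - 480) + 2070 = 810 + 2070 = 2880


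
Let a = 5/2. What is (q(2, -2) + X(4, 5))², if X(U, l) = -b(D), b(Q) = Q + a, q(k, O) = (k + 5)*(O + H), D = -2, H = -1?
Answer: 1849/4 ≈ 462.25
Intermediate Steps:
q(k, O) = (-1 + O)*(5 + k) (q(k, O) = (k + 5)*(O - 1) = (5 + k)*(-1 + O) = (-1 + O)*(5 + k))
a = 5/2 (a = 5*(½) = 5/2 ≈ 2.5000)
b(Q) = 5/2 + Q (b(Q) = Q + 5/2 = 5/2 + Q)
X(U, l) = -½ (X(U, l) = -(5/2 - 2) = -1*½ = -½)
(q(2, -2) + X(4, 5))² = ((-5 - 1*2 + 5*(-2) - 2*2) - ½)² = ((-5 - 2 - 10 - 4) - ½)² = (-21 - ½)² = (-43/2)² = 1849/4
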